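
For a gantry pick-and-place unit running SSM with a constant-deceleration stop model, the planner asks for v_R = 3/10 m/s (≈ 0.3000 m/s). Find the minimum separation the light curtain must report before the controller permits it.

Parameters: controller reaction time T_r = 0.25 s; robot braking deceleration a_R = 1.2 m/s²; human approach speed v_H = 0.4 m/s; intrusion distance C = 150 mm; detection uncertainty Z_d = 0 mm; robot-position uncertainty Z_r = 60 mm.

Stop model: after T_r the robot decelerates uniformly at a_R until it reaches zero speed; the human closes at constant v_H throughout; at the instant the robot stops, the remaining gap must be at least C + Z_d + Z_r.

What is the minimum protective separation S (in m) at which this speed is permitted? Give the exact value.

braking lasts T_s = (3/10)/(6/5) = 0.2500 s
robot covers v_R·T_r = 0.3000·0.2500 = 0.0750 m before braking
robot covers 0.3000·0.2500 − ½·1.2000·0.2500² = 0.0375 m while stopping
human closes 0.4000·0.5000 = 0.2000 m
residual clearance needed = 0.1500+0.0000+0.0600 = 0.2100 m
S_min ≈ 0.0750+0.0375+0.2000+0.2100  ⇒  S_min = 209/400 m

S_min = 209/400 m = 0.5225 m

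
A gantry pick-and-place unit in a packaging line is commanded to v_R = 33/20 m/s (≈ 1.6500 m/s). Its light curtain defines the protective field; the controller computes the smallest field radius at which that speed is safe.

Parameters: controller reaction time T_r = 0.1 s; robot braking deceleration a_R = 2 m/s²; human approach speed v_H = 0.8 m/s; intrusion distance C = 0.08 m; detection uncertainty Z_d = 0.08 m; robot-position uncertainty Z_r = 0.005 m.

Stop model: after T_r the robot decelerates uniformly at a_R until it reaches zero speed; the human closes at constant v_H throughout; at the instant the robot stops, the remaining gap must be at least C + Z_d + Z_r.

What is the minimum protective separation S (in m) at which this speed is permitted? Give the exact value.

T_s = v_R/a_R = (33/20)/2 = 0.8250 s
robot in T_r: 1.6500·0.1000 = 0.1650 m
braking distance = 1.6500²/(2·2.0000) = 0.6806 m
human closes 0.8000·0.9250 = 0.7400 m
C+Z_d+Z_r = 0.0800+0.0800+0.0050 = 0.1650 m
S_min ≈ 0.1650+0.6806+0.7400+0.1650  ⇒  S_min = 2801/1600 m

S_min = 2801/1600 m = 1.7506 m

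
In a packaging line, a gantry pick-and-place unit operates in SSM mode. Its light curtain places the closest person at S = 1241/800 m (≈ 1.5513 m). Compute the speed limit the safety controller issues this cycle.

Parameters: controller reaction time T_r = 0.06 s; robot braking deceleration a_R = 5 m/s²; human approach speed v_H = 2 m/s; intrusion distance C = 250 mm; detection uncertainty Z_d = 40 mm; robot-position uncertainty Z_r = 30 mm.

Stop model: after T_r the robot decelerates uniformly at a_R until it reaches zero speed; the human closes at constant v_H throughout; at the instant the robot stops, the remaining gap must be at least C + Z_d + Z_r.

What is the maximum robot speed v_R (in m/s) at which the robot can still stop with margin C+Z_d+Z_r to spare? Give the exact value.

quadratic (1/10)·v² + (23/50)·v + (-889/800) = 0
  disc = (23/50)² − 4·(1/10)·(-889/800) = 6561/10000 ; √disc = 81/100
  v_R = (−(23/50) + 81/100) / (2·(1/10)) = 7/4 m/s
check:
stop time T_s = (7/4)/5 = 0.3500 s
robot covers v_R·T_r = 1.7500·0.0600 = 0.1050 m before braking
robot covers 1.7500·0.3500 − ½·5.0000·0.3500² = 0.3063 m while stopping
human closes 2.0000·0.4100 = 0.8200 m
margins: 0.2500+0.0400+0.0300 = 0.3200 m
sum ≈ 0.1050+0.3063+0.8200+0.3200 ≈ 1.5513 m = S ✓

v_R_max = 7/4 m/s = 1.7500 m/s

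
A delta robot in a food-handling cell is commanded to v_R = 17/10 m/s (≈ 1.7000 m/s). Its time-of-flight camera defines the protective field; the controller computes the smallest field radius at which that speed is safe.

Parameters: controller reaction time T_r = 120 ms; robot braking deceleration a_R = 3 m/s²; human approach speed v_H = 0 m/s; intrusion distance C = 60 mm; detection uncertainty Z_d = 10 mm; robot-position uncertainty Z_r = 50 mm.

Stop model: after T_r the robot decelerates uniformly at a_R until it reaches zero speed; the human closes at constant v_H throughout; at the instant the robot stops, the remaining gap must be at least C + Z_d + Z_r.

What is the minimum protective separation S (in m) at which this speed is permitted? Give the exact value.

S_min = 2417/3000 m = 0.8057 m

T_s = v_R/a_R = (17/10)/3 = 0.5667 s
reaction-phase robot travel = 1.7000·0.1200 = 0.2040 m
robot covers 1.7000·0.5667 − ½·3.0000·0.5667² = 0.4817 m while stopping
human over T_r+T_s: 0.0000·(0.1200+0.5667) = 0.0000 m
residual clearance needed = 0.0600+0.0100+0.0500 = 0.1200 m
S_min ≈ 0.2040+0.4817+0.0000+0.1200  ⇒  S_min = 2417/3000 m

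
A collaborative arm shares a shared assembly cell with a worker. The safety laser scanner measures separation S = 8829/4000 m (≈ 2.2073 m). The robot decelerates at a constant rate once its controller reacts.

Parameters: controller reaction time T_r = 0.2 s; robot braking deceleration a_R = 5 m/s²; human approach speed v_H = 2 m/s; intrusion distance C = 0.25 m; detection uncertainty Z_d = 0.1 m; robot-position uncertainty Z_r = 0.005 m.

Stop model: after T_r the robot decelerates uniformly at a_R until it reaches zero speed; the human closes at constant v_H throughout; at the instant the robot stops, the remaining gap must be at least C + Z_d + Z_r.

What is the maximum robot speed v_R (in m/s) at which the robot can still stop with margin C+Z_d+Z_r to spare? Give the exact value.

collect terms ⇒ (1/10)·v_R² + (3/5)·v_R + (-5809/4000) = 0
  disc = (3/5)² − 4·(1/10)·(-5809/4000) = 9409/10000 ; √disc = 97/100
  v_R = (−(3/5) + 97/100) / (2·(1/10)) = 37/20 m/s
check:
T_s = v_R/a_R = (37/20)/5 = 0.3700 s
robot covers v_R·T_r = 1.8500·0.2000 = 0.3700 m before braking
robot under decel: 1.8500²/(2·5.0000) = 0.3422 m
human closes 2.0000·0.5700 = 1.1400 m
margins: 0.2500+0.1000+0.0050 = 0.3550 m
sum ≈ 0.3700+0.3422+1.1400+0.3550 ≈ 2.2073 m = S ✓

v_R_max = 37/20 m/s = 1.8500 m/s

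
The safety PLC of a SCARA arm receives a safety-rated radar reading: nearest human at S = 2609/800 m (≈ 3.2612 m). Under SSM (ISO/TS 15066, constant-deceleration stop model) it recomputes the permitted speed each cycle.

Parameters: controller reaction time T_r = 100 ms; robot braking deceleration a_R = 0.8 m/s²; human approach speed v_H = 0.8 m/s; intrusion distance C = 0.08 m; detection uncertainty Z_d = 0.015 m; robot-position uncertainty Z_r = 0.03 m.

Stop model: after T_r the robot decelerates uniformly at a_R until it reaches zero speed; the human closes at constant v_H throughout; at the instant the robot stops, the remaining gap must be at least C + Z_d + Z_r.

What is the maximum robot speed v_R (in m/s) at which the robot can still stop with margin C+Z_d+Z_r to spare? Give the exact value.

quadratic (5/8)·v² + (11/10)·v + (-489/160) = 0
  disc = (11/10)² − 4·(5/8)·(-489/160) = 14161/1600 ; √disc = 119/40
  v_R = (−(11/10) + 119/40) / (2·(5/8)) = 3/2 m/s
check:
stop time T_s = (3/2)/(4/5) = 1.8750 s
robot in T_r: 1.5000·0.1000 = 0.1500 m
robot covers 1.5000·1.8750 − ½·0.8000·1.8750² = 1.4062 m while stopping
person approaches 0.8000·(0.1000+1.8750) = 1.5800 m
C+Z_d+Z_r = 0.0800+0.0150+0.0300 = 0.1250 m
sum ≈ 0.1500+1.4062+1.5800+0.1250 ≈ 3.2612 m = S ✓

v_R_max = 3/2 m/s = 1.5000 m/s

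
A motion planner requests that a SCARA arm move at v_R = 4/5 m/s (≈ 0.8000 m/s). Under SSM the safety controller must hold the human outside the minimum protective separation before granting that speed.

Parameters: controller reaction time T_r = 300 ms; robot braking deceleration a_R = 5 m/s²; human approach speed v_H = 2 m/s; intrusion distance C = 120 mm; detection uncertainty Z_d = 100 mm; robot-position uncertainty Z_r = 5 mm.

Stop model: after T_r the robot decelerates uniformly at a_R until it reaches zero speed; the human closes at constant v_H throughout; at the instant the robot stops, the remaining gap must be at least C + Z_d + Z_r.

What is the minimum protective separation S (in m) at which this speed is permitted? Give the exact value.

stop time T_s = (4/5)/5 = 0.1600 s
reaction-phase robot travel = 0.8000·0.3000 = 0.2400 m
robot under decel: 0.8000²/(2·5.0000) = 0.0640 m
human over T_r+T_s: 2.0000·(0.3000+0.1600) = 0.9200 m
C+Z_d+Z_r = 0.1200+0.1000+0.0050 = 0.2250 m
S_min ≈ 0.2400+0.0640+0.9200+0.2250  ⇒  S_min = 1449/1000 m

S_min = 1449/1000 m = 1.4490 m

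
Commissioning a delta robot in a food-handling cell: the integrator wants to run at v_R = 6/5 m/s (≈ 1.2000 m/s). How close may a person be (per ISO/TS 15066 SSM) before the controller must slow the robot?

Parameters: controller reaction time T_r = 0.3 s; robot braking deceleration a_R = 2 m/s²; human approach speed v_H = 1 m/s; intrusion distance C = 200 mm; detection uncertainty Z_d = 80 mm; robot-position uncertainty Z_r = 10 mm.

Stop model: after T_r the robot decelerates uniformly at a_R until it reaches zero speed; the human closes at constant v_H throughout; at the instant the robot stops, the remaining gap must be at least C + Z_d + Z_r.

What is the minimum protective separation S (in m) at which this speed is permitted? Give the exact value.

T_s = v_R/a_R = (6/5)/2 = 0.6000 s
robot covers v_R·T_r = 1.2000·0.3000 = 0.3600 m before braking
robot covers 1.2000·0.6000 − ½·2.0000·0.6000² = 0.3600 m while stopping
person approaches 1.0000·(0.3000+0.6000) = 0.9000 m
C+Z_d+Z_r = 0.2000+0.0800+0.0100 = 0.2900 m
S_min ≈ 0.3600+0.3600+0.9000+0.2900  ⇒  S_min = 191/100 m

S_min = 191/100 m = 1.9100 m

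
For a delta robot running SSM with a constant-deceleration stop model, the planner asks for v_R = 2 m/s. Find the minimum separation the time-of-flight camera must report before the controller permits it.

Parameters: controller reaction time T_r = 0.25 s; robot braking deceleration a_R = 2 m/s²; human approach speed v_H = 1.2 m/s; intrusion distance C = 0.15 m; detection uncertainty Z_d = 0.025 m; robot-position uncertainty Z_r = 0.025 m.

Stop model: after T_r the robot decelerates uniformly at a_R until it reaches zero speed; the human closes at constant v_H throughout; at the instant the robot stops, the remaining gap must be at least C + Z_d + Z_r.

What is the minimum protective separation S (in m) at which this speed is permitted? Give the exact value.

braking lasts T_s = 2/2 = 1.0000 s
reaction-phase robot travel = 2.0000·0.2500 = 0.5000 m
robot under decel: 2.0000²/(2·2.0000) = 1.0000 m
human closes 1.2000·1.2500 = 1.5000 m
residual clearance needed = 0.1500+0.0250+0.0250 = 0.2000 m
S_min ≈ 0.5000+1.0000+1.5000+0.2000  ⇒  S_min = 16/5 m

S_min = 16/5 m = 3.2000 m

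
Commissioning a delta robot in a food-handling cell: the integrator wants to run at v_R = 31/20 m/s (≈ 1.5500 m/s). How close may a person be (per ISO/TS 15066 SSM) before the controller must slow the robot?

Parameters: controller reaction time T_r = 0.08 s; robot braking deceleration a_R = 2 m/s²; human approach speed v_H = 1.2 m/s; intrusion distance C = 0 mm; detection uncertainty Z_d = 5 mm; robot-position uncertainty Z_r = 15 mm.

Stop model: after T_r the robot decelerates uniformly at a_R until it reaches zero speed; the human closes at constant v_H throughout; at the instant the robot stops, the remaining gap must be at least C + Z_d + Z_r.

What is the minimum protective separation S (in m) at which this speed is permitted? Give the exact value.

S_min = 2833/1600 m = 1.7706 m

braking lasts T_s = (31/20)/2 = 0.7750 s
reaction-phase robot travel = 1.5500·0.0800 = 0.1240 m
braking distance = 1.5500²/(2·2.0000) = 0.6006 m
human closes 1.2000·0.8550 = 1.0260 m
C+Z_d+Z_r = 0.0000+0.0050+0.0150 = 0.0200 m
S_min ≈ 0.1240+0.6006+1.0260+0.0200  ⇒  S_min = 2833/1600 m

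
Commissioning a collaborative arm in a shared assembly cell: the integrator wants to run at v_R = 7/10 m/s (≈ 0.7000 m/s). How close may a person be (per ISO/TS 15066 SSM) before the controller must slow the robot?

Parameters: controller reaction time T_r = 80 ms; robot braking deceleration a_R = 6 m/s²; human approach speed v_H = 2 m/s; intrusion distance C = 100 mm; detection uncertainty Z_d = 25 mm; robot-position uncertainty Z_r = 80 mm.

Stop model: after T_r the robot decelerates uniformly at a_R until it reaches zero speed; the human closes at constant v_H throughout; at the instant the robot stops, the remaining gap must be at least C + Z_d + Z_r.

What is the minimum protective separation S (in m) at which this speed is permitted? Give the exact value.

T_s = v_R/a_R = (7/10)/6 = 0.1167 s
reaction-phase robot travel = 0.7000·0.0800 = 0.0560 m
robot under decel: 0.7000²/(2·6.0000) = 0.0408 m
human over T_r+T_s: 2.0000·(0.0800+0.1167) = 0.3933 m
residual clearance needed = 0.1000+0.0250+0.0800 = 0.2050 m
S_min ≈ 0.0560+0.0408+0.3933+0.2050  ⇒  S_min = 4171/6000 m

S_min = 4171/6000 m = 0.6952 m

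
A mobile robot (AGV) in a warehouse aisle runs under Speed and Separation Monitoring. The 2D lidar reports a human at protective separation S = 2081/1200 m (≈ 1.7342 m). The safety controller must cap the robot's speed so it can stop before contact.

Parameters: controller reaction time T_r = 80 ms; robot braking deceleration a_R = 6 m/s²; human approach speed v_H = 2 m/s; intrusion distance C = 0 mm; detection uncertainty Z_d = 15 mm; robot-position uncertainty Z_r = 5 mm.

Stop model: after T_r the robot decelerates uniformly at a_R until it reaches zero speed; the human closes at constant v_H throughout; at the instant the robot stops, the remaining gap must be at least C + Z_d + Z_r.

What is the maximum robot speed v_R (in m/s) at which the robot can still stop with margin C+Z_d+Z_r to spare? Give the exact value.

at the boundary: (1/12)·v² + (31/75)·v + (-373/240) = 0
  disc = (31/75)² − 4·(1/12)·(-373/240) = 6889/10000 ; √disc = 83/100
  v_R = (−(31/75) + 83/100) / (2·(1/12)) = 5/2 m/s
check:
braking lasts T_s = (5/2)/6 = 0.4167 s
robot in T_r: 2.5000·0.0800 = 0.2000 m
robot under decel: 2.5000²/(2·6.0000) = 0.5208 m
person approaches 2.0000·(0.0800+0.4167) = 0.9933 m
C+Z_d+Z_r = 0.0000+0.0150+0.0050 = 0.0200 m
sum ≈ 0.2000+0.5208+0.9933+0.0200 ≈ 1.7342 m = S ✓

v_R_max = 5/2 m/s = 2.5000 m/s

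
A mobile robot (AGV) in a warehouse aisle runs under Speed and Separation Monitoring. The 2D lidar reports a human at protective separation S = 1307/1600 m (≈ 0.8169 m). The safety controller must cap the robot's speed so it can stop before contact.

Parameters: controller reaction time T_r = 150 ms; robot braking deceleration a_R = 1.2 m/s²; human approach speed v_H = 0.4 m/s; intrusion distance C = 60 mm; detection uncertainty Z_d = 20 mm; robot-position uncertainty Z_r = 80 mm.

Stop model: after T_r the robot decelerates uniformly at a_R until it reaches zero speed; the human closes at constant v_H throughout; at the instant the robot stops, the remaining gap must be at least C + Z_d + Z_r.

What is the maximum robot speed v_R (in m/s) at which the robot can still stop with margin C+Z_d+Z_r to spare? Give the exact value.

v_R_max = 3/4 m/s = 0.7500 m/s

at the boundary: (5/12)·v² + (29/60)·v + (-191/320) = 0
  disc = (29/60)² − 4·(5/12)·(-191/320) = 17689/14400 ; √disc = 133/120
  v_R = (−(29/60) + 133/120) / (2·(5/12)) = 3/4 m/s
check:
braking lasts T_s = (3/4)/(6/5) = 0.6250 s
robot covers v_R·T_r = 0.7500·0.1500 = 0.1125 m before braking
braking distance = 0.7500²/(2·1.2000) = 0.2344 m
human over T_r+T_s: 0.4000·(0.1500+0.6250) = 0.3100 m
margins: 0.0600+0.0200+0.0800 = 0.1600 m
sum ≈ 0.1125+0.2344+0.3100+0.1600 ≈ 0.8169 m = S ✓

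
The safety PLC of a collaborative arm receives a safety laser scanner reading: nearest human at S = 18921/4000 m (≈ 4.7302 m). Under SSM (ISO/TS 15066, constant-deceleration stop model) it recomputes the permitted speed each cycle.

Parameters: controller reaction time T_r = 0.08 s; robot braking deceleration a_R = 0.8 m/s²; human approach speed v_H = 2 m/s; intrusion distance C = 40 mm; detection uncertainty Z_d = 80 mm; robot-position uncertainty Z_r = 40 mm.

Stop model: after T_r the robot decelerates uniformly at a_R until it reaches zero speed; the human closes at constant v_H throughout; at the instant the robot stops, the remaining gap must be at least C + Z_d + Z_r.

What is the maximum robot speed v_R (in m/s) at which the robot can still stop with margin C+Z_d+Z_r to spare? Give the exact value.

at the boundary: (5/8)·v² + (129/50)·v + (-17641/4000) = 0
  disc = (129/50)² − 4·(5/8)·(-17641/4000) = 707281/40000 ; √disc = 841/200
  v_R = (−(129/50) + 841/200) / (2·(5/8)) = 13/10 m/s
check:
stop time T_s = (13/10)/(4/5) = 1.6250 s
robot in T_r: 1.3000·0.0800 = 0.1040 m
robot under decel: 1.3000²/(2·0.8000) = 1.0562 m
human over T_r+T_s: 2.0000·(0.0800+1.6250) = 3.4100 m
residual clearance needed = 0.0400+0.0800+0.0400 = 0.1600 m
sum ≈ 0.1040+1.0562+3.4100+0.1600 ≈ 4.7302 m = S ✓

v_R_max = 13/10 m/s = 1.3000 m/s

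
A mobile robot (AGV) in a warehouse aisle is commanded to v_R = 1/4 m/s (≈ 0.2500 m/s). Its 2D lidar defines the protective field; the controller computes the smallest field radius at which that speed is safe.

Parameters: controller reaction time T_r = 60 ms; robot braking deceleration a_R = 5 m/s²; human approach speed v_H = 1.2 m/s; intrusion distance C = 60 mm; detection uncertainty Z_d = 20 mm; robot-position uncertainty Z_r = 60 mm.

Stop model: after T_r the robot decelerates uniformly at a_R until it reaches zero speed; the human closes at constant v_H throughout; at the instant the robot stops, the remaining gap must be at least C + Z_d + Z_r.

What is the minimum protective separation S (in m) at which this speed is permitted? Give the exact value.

stop time T_s = (1/4)/5 = 0.0500 s
robot covers v_R·T_r = 0.2500·0.0600 = 0.0150 m before braking
robot covers 0.2500·0.0500 − ½·5.0000·0.0500² = 0.0063 m while stopping
person approaches 1.2000·(0.0600+0.0500) = 0.1320 m
residual clearance needed = 0.0600+0.0200+0.0600 = 0.1400 m
S_min ≈ 0.0150+0.0063+0.1320+0.1400  ⇒  S_min = 1173/4000 m

S_min = 1173/4000 m = 0.2933 m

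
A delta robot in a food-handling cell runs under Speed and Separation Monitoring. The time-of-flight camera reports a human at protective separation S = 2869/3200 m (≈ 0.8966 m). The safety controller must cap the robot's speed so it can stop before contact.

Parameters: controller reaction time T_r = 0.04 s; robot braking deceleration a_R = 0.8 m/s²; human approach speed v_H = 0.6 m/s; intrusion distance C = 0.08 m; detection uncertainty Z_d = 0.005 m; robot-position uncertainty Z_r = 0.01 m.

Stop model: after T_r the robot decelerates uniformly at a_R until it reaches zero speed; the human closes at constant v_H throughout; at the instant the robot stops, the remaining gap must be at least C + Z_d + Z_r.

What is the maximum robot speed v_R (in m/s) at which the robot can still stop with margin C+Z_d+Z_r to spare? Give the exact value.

at the boundary: (5/8)·v² + (79/100)·v + (-12441/16000) = 0
  disc = (79/100)² − 4·(5/8)·(-12441/16000) = 410881/160000 ; √disc = 641/400
  v_R = (−(79/100) + 641/400) / (2·(5/8)) = 13/20 m/s
check:
braking lasts T_s = (13/20)/(4/5) = 0.8125 s
robot covers v_R·T_r = 0.6500·0.0400 = 0.0260 m before braking
braking distance = 0.6500²/(2·0.8000) = 0.2641 m
human closes 0.6000·0.8525 = 0.5115 m
margins: 0.0800+0.0050+0.0100 = 0.0950 m
sum ≈ 0.0260+0.2641+0.5115+0.0950 ≈ 0.8966 m = S ✓

v_R_max = 13/20 m/s = 0.6500 m/s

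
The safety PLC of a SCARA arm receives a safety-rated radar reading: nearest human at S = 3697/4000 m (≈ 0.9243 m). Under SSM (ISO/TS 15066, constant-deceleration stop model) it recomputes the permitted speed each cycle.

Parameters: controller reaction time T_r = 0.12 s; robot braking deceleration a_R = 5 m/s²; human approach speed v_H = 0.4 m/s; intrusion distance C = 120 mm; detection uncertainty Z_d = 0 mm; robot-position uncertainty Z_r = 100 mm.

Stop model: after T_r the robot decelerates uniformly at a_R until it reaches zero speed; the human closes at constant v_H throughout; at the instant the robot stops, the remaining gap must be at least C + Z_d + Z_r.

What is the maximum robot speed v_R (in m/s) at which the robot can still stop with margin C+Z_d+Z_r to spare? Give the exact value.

quadratic (1/10)·v² + (1/5)·v + (-21/32) = 0
  disc = (1/5)² − 4·(1/10)·(-21/32) = 121/400 ; √disc = 11/20
  v_R = (−(1/5) + 11/20) / (2·(1/10)) = 7/4 m/s
check:
braking lasts T_s = (7/4)/5 = 0.3500 s
robot in T_r: 1.7500·0.1200 = 0.2100 m
robot covers 1.7500·0.3500 − ½·5.0000·0.3500² = 0.3063 m while stopping
person approaches 0.4000·(0.1200+0.3500) = 0.1880 m
C+Z_d+Z_r = 0.1200+0.0000+0.1000 = 0.2200 m
sum ≈ 0.2100+0.3063+0.1880+0.2200 ≈ 0.9243 m = S ✓

v_R_max = 7/4 m/s = 1.7500 m/s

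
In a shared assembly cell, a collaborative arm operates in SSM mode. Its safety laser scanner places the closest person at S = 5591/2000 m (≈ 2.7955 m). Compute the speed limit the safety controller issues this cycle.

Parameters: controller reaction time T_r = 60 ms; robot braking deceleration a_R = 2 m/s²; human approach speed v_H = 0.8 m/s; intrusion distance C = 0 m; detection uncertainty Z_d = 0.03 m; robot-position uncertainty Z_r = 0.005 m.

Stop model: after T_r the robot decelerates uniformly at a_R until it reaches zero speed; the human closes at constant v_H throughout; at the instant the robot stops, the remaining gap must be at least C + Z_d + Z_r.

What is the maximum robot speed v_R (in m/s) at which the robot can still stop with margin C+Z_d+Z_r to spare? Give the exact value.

v_R_max = 5/2 m/s = 2.5000 m/s

collect terms ⇒ (1/4)·v_R² + (23/50)·v_R + (-217/80) = 0
  disc = (23/50)² − 4·(1/4)·(-217/80) = 29241/10000 ; √disc = 171/100
  v_R = (−(23/50) + 171/100) / (2·(1/4)) = 5/2 m/s
check:
stop time T_s = (5/2)/2 = 1.2500 s
reaction-phase robot travel = 2.5000·0.0600 = 0.1500 m
braking distance = 2.5000²/(2·2.0000) = 1.5625 m
human closes 0.8000·1.3100 = 1.0480 m
residual clearance needed = 0.0000+0.0300+0.0050 = 0.0350 m
sum ≈ 0.1500+1.5625+1.0480+0.0350 ≈ 2.7955 m = S ✓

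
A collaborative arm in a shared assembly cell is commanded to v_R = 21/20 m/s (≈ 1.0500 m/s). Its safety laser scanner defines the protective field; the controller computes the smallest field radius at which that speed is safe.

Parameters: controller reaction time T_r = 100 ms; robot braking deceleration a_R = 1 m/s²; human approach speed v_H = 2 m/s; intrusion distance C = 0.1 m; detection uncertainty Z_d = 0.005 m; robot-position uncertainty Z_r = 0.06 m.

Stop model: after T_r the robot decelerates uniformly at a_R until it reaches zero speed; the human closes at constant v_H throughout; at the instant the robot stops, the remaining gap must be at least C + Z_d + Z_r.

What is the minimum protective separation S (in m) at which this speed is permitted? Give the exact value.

stop time T_s = (21/20)/1 = 1.0500 s
robot covers v_R·T_r = 1.0500·0.1000 = 0.1050 m before braking
robot covers 1.0500·1.0500 − ½·1.0000·1.0500² = 0.5513 m while stopping
human closes 2.0000·1.1500 = 2.3000 m
residual clearance needed = 0.1000+0.0050+0.0600 = 0.1650 m
S_min ≈ 0.1050+0.5513+2.3000+0.1650  ⇒  S_min = 2497/800 m

S_min = 2497/800 m = 3.1212 m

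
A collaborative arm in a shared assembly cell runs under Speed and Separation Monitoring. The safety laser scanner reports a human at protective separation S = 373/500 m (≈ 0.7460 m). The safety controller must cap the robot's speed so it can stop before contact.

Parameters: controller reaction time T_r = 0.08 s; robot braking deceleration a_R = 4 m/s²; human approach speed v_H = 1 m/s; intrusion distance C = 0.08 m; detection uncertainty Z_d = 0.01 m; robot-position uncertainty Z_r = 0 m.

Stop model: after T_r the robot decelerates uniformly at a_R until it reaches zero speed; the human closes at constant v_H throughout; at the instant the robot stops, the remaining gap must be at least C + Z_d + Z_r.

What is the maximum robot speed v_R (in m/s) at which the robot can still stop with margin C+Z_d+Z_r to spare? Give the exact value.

v_R_max = 6/5 m/s = 1.2000 m/s

collect terms ⇒ (1/8)·v_R² + (33/100)·v_R + (-72/125) = 0
  disc = (33/100)² − 4·(1/8)·(-72/125) = 3969/10000 ; √disc = 63/100
  v_R = (−(33/100) + 63/100) / (2·(1/8)) = 6/5 m/s
check:
T_s = v_R/a_R = (6/5)/4 = 0.3000 s
robot in T_r: 1.2000·0.0800 = 0.0960 m
robot under decel: 1.2000²/(2·4.0000) = 0.1800 m
person approaches 1.0000·(0.0800+0.3000) = 0.3800 m
C+Z_d+Z_r = 0.0800+0.0100+0.0000 = 0.0900 m
sum ≈ 0.0960+0.1800+0.3800+0.0900 ≈ 0.7460 m = S ✓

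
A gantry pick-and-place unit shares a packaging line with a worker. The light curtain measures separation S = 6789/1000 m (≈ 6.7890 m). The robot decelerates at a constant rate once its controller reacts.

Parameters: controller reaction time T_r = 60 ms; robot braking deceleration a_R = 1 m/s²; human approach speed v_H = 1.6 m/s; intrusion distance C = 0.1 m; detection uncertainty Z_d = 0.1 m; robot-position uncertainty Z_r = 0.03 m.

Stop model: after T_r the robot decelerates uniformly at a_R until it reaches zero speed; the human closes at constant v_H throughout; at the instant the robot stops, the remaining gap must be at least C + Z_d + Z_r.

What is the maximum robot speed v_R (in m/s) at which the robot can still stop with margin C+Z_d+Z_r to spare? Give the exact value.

at the boundary: (1/2)·v² + (83/50)·v + (-6463/1000) = 0
  disc = (83/50)² − 4·(1/2)·(-6463/1000) = 9801/625 ; √disc = 99/25
  v_R = (−(83/50) + 99/25) / (2·(1/2)) = 23/10 m/s
check:
braking lasts T_s = (23/10)/1 = 2.3000 s
robot in T_r: 2.3000·0.0600 = 0.1380 m
braking distance = 2.3000²/(2·1.0000) = 2.6450 m
person approaches 1.6000·(0.0600+2.3000) = 3.7760 m
residual clearance needed = 0.1000+0.1000+0.0300 = 0.2300 m
sum ≈ 0.1380+2.6450+3.7760+0.2300 ≈ 6.7890 m = S ✓

v_R_max = 23/10 m/s = 2.3000 m/s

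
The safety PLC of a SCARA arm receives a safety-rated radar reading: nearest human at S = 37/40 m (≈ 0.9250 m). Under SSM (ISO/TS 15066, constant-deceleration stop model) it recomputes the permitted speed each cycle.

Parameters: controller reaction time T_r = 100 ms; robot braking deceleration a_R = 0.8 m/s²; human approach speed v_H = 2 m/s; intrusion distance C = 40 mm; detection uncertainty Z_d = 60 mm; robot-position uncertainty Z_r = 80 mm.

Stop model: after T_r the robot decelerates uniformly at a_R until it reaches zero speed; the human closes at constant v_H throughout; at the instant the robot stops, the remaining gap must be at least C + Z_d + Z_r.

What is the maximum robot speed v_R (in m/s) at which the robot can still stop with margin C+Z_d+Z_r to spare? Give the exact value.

v_R_max = 1/5 m/s = 0.2000 m/s

collect terms ⇒ (5/8)·v_R² + (13/5)·v_R + (-109/200) = 0
  disc = (13/5)² − 4·(5/8)·(-109/200) = 3249/400 ; √disc = 57/20
  v_R = (−(13/5) + 57/20) / (2·(5/8)) = 1/5 m/s
check:
braking lasts T_s = (1/5)/(4/5) = 0.2500 s
robot in T_r: 0.2000·0.1000 = 0.0200 m
robot under decel: 0.2000²/(2·0.8000) = 0.0250 m
human over T_r+T_s: 2.0000·(0.1000+0.2500) = 0.7000 m
residual clearance needed = 0.0400+0.0600+0.0800 = 0.1800 m
sum ≈ 0.0200+0.0250+0.7000+0.1800 ≈ 0.9250 m = S ✓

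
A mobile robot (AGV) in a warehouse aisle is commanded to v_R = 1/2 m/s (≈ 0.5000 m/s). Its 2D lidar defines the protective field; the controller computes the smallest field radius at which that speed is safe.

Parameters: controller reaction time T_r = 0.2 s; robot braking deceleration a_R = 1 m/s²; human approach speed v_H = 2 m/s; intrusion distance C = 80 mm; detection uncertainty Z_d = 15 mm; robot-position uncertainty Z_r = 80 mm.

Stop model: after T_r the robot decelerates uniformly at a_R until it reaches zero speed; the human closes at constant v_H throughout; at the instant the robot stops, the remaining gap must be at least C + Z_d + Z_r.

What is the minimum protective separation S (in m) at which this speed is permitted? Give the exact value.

braking lasts T_s = (1/2)/1 = 0.5000 s
robot covers v_R·T_r = 0.5000·0.2000 = 0.1000 m before braking
robot under decel: 0.5000²/(2·1.0000) = 0.1250 m
person approaches 2.0000·(0.2000+0.5000) = 1.4000 m
residual clearance needed = 0.0800+0.0150+0.0800 = 0.1750 m
S_min ≈ 0.1000+0.1250+1.4000+0.1750  ⇒  S_min = 9/5 m

S_min = 9/5 m = 1.8000 m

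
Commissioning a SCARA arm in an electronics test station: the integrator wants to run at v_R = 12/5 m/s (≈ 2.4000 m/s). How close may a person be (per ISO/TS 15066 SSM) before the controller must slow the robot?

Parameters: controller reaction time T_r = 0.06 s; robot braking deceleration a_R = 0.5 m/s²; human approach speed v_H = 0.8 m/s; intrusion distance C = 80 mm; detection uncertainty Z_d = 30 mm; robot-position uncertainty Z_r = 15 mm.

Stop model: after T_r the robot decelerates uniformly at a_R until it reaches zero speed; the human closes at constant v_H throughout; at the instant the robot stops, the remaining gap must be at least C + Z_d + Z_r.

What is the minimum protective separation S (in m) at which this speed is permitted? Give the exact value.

stop time T_s = (12/5)/(1/2) = 4.8000 s
robot in T_r: 2.4000·0.0600 = 0.1440 m
robot covers 2.4000·4.8000 − ½·0.5000·4.8000² = 5.7600 m while stopping
human over T_r+T_s: 0.8000·(0.0600+4.8000) = 3.8880 m
C+Z_d+Z_r = 0.0800+0.0300+0.0150 = 0.1250 m
S_min ≈ 0.1440+5.7600+3.8880+0.1250  ⇒  S_min = 9917/1000 m

S_min = 9917/1000 m = 9.9170 m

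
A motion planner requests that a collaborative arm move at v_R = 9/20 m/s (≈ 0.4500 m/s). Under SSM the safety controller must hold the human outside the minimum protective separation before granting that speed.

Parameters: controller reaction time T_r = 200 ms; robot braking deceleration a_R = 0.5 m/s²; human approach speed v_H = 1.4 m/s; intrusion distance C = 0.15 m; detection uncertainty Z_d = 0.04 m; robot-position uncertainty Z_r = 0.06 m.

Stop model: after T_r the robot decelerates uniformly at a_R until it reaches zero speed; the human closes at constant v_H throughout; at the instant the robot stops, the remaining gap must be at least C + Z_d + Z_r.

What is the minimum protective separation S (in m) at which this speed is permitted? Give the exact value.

S_min = 833/400 m = 2.0825 m

stop time T_s = (9/20)/(1/2) = 0.9000 s
reaction-phase robot travel = 0.4500·0.2000 = 0.0900 m
robot covers 0.4500·0.9000 − ½·0.5000·0.9000² = 0.2025 m while stopping
human closes 1.4000·1.1000 = 1.5400 m
margins: 0.1500+0.0400+0.0600 = 0.2500 m
S_min ≈ 0.0900+0.2025+1.5400+0.2500  ⇒  S_min = 833/400 m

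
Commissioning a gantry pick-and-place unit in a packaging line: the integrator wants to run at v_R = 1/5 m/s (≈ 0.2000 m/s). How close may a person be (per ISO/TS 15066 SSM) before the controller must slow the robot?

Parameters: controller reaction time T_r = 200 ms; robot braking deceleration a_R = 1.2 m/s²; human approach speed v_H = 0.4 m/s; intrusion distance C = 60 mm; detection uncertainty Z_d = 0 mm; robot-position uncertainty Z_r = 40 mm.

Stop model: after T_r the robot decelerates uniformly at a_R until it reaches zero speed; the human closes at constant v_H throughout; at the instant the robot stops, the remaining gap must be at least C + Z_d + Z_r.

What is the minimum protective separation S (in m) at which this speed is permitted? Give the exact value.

S_min = 91/300 m = 0.3033 m

braking lasts T_s = (1/5)/(6/5) = 0.1667 s
robot in T_r: 0.2000·0.2000 = 0.0400 m
robot under decel: 0.2000²/(2·1.2000) = 0.0167 m
person approaches 0.4000·(0.2000+0.1667) = 0.1467 m
residual clearance needed = 0.0600+0.0000+0.0400 = 0.1000 m
S_min ≈ 0.0400+0.0167+0.1467+0.1000  ⇒  S_min = 91/300 m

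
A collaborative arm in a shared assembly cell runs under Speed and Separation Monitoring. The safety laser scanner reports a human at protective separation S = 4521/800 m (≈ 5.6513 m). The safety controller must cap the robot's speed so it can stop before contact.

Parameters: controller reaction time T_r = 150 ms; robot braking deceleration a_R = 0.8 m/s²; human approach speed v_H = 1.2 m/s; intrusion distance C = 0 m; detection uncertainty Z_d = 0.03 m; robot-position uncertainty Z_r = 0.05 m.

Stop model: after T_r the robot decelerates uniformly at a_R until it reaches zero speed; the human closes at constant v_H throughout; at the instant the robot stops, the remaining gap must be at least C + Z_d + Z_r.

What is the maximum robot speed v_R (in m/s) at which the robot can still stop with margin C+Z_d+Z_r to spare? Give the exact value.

collect terms ⇒ (5/8)·v_R² + (33/20)·v_R + (-4313/800) = 0
  disc = (33/20)² − 4·(5/8)·(-4313/800) = 25921/1600 ; √disc = 161/40
  v_R = (−(33/20) + 161/40) / (2·(5/8)) = 19/10 m/s
check:
braking lasts T_s = (19/10)/(4/5) = 2.3750 s
robot covers v_R·T_r = 1.9000·0.1500 = 0.2850 m before braking
robot under decel: 1.9000²/(2·0.8000) = 2.2563 m
human over T_r+T_s: 1.2000·(0.1500+2.3750) = 3.0300 m
C+Z_d+Z_r = 0.0000+0.0300+0.0500 = 0.0800 m
sum ≈ 0.2850+2.2563+3.0300+0.0800 ≈ 5.6513 m = S ✓

v_R_max = 19/10 m/s = 1.9000 m/s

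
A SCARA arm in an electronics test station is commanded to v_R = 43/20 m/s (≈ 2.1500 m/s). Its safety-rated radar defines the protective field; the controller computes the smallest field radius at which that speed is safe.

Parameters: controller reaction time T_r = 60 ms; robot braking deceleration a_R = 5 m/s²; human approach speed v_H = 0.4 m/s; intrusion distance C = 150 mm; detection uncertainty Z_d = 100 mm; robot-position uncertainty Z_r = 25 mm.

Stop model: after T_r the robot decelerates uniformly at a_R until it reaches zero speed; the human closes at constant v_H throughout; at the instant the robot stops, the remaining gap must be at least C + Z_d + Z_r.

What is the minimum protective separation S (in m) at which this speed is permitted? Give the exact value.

S_min = 4249/4000 m = 1.0622 m

braking lasts T_s = (43/20)/5 = 0.4300 s
reaction-phase robot travel = 2.1500·0.0600 = 0.1290 m
braking distance = 2.1500²/(2·5.0000) = 0.4622 m
person approaches 0.4000·(0.0600+0.4300) = 0.1960 m
residual clearance needed = 0.1500+0.1000+0.0250 = 0.2750 m
S_min ≈ 0.1290+0.4622+0.1960+0.2750  ⇒  S_min = 4249/4000 m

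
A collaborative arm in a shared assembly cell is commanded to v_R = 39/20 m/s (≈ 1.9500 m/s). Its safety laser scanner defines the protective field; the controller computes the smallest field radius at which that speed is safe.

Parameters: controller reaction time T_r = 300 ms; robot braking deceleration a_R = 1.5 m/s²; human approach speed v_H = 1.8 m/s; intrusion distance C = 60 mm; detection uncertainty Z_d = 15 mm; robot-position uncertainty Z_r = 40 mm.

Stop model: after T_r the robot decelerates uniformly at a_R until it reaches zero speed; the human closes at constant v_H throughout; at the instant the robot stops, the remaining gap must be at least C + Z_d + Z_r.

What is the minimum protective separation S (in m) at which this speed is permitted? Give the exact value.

braking lasts T_s = (39/20)/(3/2) = 1.3000 s
robot in T_r: 1.9500·0.3000 = 0.5850 m
robot covers 1.9500·1.3000 − ½·1.5000·1.3000² = 1.2675 m while stopping
person approaches 1.8000·(0.3000+1.3000) = 2.8800 m
margins: 0.0600+0.0150+0.0400 = 0.1150 m
S_min ≈ 0.5850+1.2675+2.8800+0.1150  ⇒  S_min = 1939/400 m

S_min = 1939/400 m = 4.8475 m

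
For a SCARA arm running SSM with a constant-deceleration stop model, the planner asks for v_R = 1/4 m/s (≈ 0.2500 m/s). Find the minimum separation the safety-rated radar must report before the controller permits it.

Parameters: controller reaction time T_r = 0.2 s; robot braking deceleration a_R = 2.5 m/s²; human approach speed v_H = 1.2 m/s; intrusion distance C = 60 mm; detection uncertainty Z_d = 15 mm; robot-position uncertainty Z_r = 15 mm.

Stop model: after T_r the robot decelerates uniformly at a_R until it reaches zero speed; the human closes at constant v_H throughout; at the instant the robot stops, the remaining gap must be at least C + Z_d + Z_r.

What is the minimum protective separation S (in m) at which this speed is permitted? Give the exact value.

S_min = 41/80 m = 0.5125 m

stop time T_s = (1/4)/(5/2) = 0.1000 s
robot in T_r: 0.2500·0.2000 = 0.0500 m
robot under decel: 0.2500²/(2·2.5000) = 0.0125 m
human over T_r+T_s: 1.2000·(0.2000+0.1000) = 0.3600 m
margins: 0.0600+0.0150+0.0150 = 0.0900 m
S_min ≈ 0.0500+0.0125+0.3600+0.0900  ⇒  S_min = 41/80 m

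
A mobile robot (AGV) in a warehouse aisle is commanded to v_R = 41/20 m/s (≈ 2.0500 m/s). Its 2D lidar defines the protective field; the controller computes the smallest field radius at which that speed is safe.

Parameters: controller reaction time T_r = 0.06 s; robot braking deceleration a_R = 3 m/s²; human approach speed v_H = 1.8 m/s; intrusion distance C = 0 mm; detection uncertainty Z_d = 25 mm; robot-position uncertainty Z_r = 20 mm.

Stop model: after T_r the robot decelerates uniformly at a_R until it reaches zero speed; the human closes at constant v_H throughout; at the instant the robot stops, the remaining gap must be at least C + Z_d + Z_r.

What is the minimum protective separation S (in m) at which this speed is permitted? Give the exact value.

S_min = 26477/12000 m = 2.2064 m

stop time T_s = (41/20)/3 = 0.6833 s
robot covers v_R·T_r = 2.0500·0.0600 = 0.1230 m before braking
robot under decel: 2.0500²/(2·3.0000) = 0.7004 m
human closes 1.8000·0.7433 = 1.3380 m
residual clearance needed = 0.0000+0.0250+0.0200 = 0.0450 m
S_min ≈ 0.1230+0.7004+1.3380+0.0450  ⇒  S_min = 26477/12000 m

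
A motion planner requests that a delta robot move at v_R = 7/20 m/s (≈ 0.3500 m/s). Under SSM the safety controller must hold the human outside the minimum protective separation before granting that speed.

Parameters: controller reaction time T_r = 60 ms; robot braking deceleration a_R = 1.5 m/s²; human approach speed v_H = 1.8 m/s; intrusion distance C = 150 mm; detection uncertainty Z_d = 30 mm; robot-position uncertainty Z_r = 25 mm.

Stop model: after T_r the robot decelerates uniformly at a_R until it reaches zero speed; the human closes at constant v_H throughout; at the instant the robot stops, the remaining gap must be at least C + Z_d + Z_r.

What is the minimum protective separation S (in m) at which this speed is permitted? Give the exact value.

braking lasts T_s = (7/20)/(3/2) = 0.2333 s
reaction-phase robot travel = 0.3500·0.0600 = 0.0210 m
robot under decel: 0.3500²/(2·1.5000) = 0.0408 m
person approaches 1.8000·(0.0600+0.2333) = 0.5280 m
residual clearance needed = 0.1500+0.0300+0.0250 = 0.2050 m
S_min ≈ 0.0210+0.0408+0.5280+0.2050  ⇒  S_min = 4769/6000 m

S_min = 4769/6000 m = 0.7948 m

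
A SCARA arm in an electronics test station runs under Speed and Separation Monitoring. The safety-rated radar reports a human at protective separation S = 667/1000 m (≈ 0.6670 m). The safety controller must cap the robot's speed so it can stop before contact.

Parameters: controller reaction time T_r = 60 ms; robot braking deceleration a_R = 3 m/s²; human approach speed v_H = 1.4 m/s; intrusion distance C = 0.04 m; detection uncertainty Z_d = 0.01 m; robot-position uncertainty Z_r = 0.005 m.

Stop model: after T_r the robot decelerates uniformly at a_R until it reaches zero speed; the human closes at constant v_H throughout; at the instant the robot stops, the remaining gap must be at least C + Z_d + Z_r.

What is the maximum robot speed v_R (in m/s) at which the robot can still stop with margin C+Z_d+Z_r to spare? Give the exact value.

at the boundary: (1/6)·v² + (79/150)·v + (-66/125) = 0
  disc = (79/150)² − 4·(1/6)·(-66/125) = 14161/22500 ; √disc = 119/150
  v_R = (−(79/150) + 119/150) / (2·(1/6)) = 4/5 m/s
check:
stop time T_s = (4/5)/3 = 0.2667 s
reaction-phase robot travel = 0.8000·0.0600 = 0.0480 m
braking distance = 0.8000²/(2·3.0000) = 0.1067 m
human closes 1.4000·0.3267 = 0.4573 m
C+Z_d+Z_r = 0.0400+0.0100+0.0050 = 0.0550 m
sum ≈ 0.0480+0.1067+0.4573+0.0550 ≈ 0.6670 m = S ✓

v_R_max = 4/5 m/s = 0.8000 m/s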